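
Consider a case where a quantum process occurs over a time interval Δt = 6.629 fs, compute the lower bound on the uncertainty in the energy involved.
49.646 meV

Using the energy-time uncertainty principle:
ΔEΔt ≥ ℏ/2

The minimum uncertainty in energy is:
ΔE_min = ℏ/(2Δt)
ΔE_min = (1.055e-34 J·s) / (2 × 6.629e-15 s)
ΔE_min = 7.954e-21 J = 49.646 meV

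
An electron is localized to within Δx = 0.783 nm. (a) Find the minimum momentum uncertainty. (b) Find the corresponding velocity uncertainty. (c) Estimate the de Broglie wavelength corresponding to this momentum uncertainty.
(a) Δp_min = 6.734 × 10^-26 kg·m/s
(b) Δv_min = 73.926 km/s
(c) λ_dB = 9.839 nm

Step-by-step:

(a) From the uncertainty principle:
Δp_min = ℏ/(2Δx) = (1.055e-34 J·s)/(2 × 7.830e-10 m) = 6.734e-26 kg·m/s

(b) The velocity uncertainty:
Δv = Δp/m = (6.734e-26 kg·m/s)/(9.109e-31 kg) = 7.393e+04 m/s = 73.926 km/s

(c) The de Broglie wavelength for this momentum:
λ = h/p = (6.626e-34 J·s)/(6.734e-26 kg·m/s) = 9.839e-09 m = 9.839 nm

Note: The de Broglie wavelength is comparable to the localization size, as expected from wave-particle duality.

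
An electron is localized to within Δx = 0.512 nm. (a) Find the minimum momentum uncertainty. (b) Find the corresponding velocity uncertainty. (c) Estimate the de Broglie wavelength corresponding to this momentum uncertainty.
(a) Δp_min = 1.030 × 10^-25 kg·m/s
(b) Δv_min = 113.054 km/s
(c) λ_dB = 6.434 nm

Step-by-step:

(a) From the uncertainty principle:
Δp_min = ℏ/(2Δx) = (1.055e-34 J·s)/(2 × 5.120e-10 m) = 1.030e-25 kg·m/s

(b) The velocity uncertainty:
Δv = Δp/m = (1.030e-25 kg·m/s)/(9.109e-31 kg) = 1.131e+05 m/s = 113.054 km/s

(c) The de Broglie wavelength for this momentum:
λ = h/p = (6.626e-34 J·s)/(1.030e-25 kg·m/s) = 6.434e-09 m = 6.434 nm

Note: The de Broglie wavelength is comparable to the localization size, as expected from wave-particle duality.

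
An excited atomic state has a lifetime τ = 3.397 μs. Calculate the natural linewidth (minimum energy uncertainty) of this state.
96.881 peV

Using the energy-time uncertainty principle:
ΔEΔt ≥ ℏ/2

The lifetime τ represents the time uncertainty Δt.
The natural linewidth (minimum energy uncertainty) is:

ΔE = ℏ/(2τ)
ΔE = (1.055e-34 J·s) / (2 × 3.397e-06 s)
ΔE = 1.552e-29 J = 96.881 peV

This natural linewidth limits the precision of spectroscopic measurements.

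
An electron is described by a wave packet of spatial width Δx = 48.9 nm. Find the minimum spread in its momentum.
1.078 × 10^-27 kg·m/s

For a wave packet, the spatial width Δx and momentum spread Δp are related by the uncertainty principle:
ΔxΔp ≥ ℏ/2

The minimum momentum spread is:
Δp_min = ℏ/(2Δx)
Δp_min = (1.055e-34 J·s) / (2 × 4.890e-08 m)
Δp_min = 1.078e-27 kg·m/s

A wave packet cannot have both a well-defined position and well-defined momentum.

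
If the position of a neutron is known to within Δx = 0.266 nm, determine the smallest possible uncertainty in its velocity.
118.350 m/s

Using the Heisenberg uncertainty principle and Δp = mΔv:
ΔxΔp ≥ ℏ/2
Δx(mΔv) ≥ ℏ/2

The minimum uncertainty in velocity is:
Δv_min = ℏ/(2mΔx)
Δv_min = (1.055e-34 J·s) / (2 × 1.675e-27 kg × 2.660e-10 m)
Δv_min = 1.184e+02 m/s = 118.350 m/s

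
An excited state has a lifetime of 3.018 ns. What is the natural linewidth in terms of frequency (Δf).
26.368 MHz

Using the energy-time uncertainty principle and E = hf:
ΔEΔt ≥ ℏ/2
hΔf·Δt ≥ ℏ/2

The minimum frequency uncertainty is:
Δf = ℏ/(2hτ) = 1/(4πτ)
Δf = 1/(4π × 3.018e-09 s)
Δf = 2.637e+07 Hz = 26.368 MHz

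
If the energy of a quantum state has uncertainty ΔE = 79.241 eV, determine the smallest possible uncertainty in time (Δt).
4.153 as

Using the energy-time uncertainty principle:
ΔEΔt ≥ ℏ/2

The minimum uncertainty in time is:
Δt_min = ℏ/(2ΔE)
Δt_min = (1.055e-34 J·s) / (2 × 1.270e-17 J)
Δt_min = 4.153e-18 s = 4.153 as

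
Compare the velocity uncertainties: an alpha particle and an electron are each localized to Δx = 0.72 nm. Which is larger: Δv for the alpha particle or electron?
The electron has the larger minimum velocity uncertainty, by a ratio of 7294.3.

For both particles, Δp_min = ℏ/(2Δx) = 7.323e-26 kg·m/s (same for both).

The velocity uncertainty is Δv = Δp/m:
- alpha particle: Δv = 7.323e-26 / 6.645e-27 = 1.102e+01 m/s = 11.022 m/s
- electron: Δv = 7.323e-26 / 9.109e-31 = 8.039e+04 m/s = 80.394 km/s

Ratio: 8.039e+04 / 1.102e+01 = 7294.3

The lighter particle has larger velocity uncertainty because Δv ∝ 1/m.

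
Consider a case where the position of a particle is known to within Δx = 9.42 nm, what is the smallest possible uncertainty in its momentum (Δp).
5.598 × 10^-27 kg·m/s

Using the Heisenberg uncertainty principle:
ΔxΔp ≥ ℏ/2

The minimum uncertainty in momentum is:
Δp_min = ℏ/(2Δx)
Δp_min = (1.055e-34 J·s) / (2 × 9.420e-09 m)
Δp_min = 5.598e-27 kg·m/s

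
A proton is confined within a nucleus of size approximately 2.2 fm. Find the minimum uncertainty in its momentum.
2.397 × 10^-20 kg·m/s

Using the Heisenberg uncertainty principle:
ΔxΔp ≥ ℏ/2

With Δx ≈ L = 2.200e-15 m (the confinement size):
Δp_min = ℏ/(2Δx)
Δp_min = (1.055e-34 J·s) / (2 × 2.200e-15 m)
Δp_min = 2.397e-20 kg·m/s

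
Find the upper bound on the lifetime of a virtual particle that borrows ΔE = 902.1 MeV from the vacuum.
3.648 × 10^-25 s

Using the energy-time uncertainty principle:
ΔEΔt ≥ ℏ/2

For a virtual particle borrowing energy ΔE, the maximum lifetime is:
Δt_max = ℏ/(2ΔE)

Converting energy:
ΔE = 902.1 MeV = 1.445e-10 J

Δt_max = (1.055e-34 J·s) / (2 × 1.445e-10 J)
Δt_max = 3.648e-25 s = 3.648 × 10^-25 s

Virtual particles with higher borrowed energy exist for shorter times.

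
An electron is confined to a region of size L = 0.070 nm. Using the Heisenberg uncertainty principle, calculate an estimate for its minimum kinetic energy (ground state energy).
1.944 eV

Using the uncertainty principle to estimate ground state energy:

1. The position uncertainty is approximately the confinement size:
   Δx ≈ L = 7.000e-11 m

2. From ΔxΔp ≥ ℏ/2, the minimum momentum uncertainty is:
   Δp ≈ ℏ/(2L) = 7.533e-25 kg·m/s

3. The kinetic energy is approximately:
   KE ≈ (Δp)²/(2m) = (7.533e-25)²/(2 × 9.109e-31 kg)
   KE ≈ 3.114e-19 J = 1.944 eV

This is an order-of-magnitude estimate of the ground state energy.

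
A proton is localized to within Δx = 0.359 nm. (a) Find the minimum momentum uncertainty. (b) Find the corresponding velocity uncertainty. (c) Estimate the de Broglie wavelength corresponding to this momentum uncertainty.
(a) Δp_min = 1.469 × 10^-25 kg·m/s
(b) Δv_min = 87.812 m/s
(c) λ_dB = 4.511 nm

Step-by-step:

(a) From the uncertainty principle:
Δp_min = ℏ/(2Δx) = (1.055e-34 J·s)/(2 × 3.590e-10 m) = 1.469e-25 kg·m/s

(b) The velocity uncertainty:
Δv = Δp/m = (1.469e-25 kg·m/s)/(1.673e-27 kg) = 8.781e+01 m/s = 87.812 m/s

(c) The de Broglie wavelength for this momentum:
λ = h/p = (6.626e-34 J·s)/(1.469e-25 kg·m/s) = 4.511e-09 m = 4.511 nm

Note: The de Broglie wavelength is comparable to the localization size, as expected from wave-particle duality.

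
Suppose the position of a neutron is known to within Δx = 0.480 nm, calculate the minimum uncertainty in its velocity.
65.586 m/s

Using the Heisenberg uncertainty principle and Δp = mΔv:
ΔxΔp ≥ ℏ/2
Δx(mΔv) ≥ ℏ/2

The minimum uncertainty in velocity is:
Δv_min = ℏ/(2mΔx)
Δv_min = (1.055e-34 J·s) / (2 × 1.675e-27 kg × 4.800e-10 m)
Δv_min = 6.559e+01 m/s = 65.586 m/s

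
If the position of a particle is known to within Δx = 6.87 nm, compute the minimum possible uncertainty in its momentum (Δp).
7.675 × 10^-27 kg·m/s

Using the Heisenberg uncertainty principle:
ΔxΔp ≥ ℏ/2

The minimum uncertainty in momentum is:
Δp_min = ℏ/(2Δx)
Δp_min = (1.055e-34 J·s) / (2 × 6.870e-09 m)
Δp_min = 7.675e-27 kg·m/s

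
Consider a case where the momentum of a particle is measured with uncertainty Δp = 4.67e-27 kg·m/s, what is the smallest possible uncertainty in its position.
11.291 nm

Using the Heisenberg uncertainty principle:
ΔxΔp ≥ ℏ/2

The minimum uncertainty in position is:
Δx_min = ℏ/(2Δp)
Δx_min = (1.055e-34 J·s) / (2 × 4.670e-27 kg·m/s)
Δx_min = 1.129e-08 m = 11.291 nm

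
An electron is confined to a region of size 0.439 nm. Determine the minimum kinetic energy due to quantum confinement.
49.424 meV

Using the uncertainty principle:

1. Position uncertainty: Δx ≈ 4.390e-10 m
2. Minimum momentum uncertainty: Δp = ℏ/(2Δx) = 1.201e-25 kg·m/s
3. Minimum kinetic energy:
   KE = (Δp)²/(2m) = (1.201e-25)²/(2 × 9.109e-31 kg)
   KE = 7.919e-21 J = 49.424 meV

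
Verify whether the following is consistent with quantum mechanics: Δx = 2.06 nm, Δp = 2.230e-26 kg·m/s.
No, it violates the uncertainty principle (impossible measurement).

Calculate the product ΔxΔp:
ΔxΔp = (2.060e-09 m) × (2.230e-26 kg·m/s)
ΔxΔp = 4.594e-35 J·s

Compare to the minimum allowed value ℏ/2:
ℏ/2 = 5.273e-35 J·s

Since ΔxΔp = 4.594e-35 J·s < 5.273e-35 J·s = ℏ/2,
the measurement violates the uncertainty principle.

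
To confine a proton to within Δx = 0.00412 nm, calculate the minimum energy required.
305.604 meV

Localizing a particle requires giving it sufficient momentum uncertainty:

1. From uncertainty principle: Δp ≥ ℏ/(2Δx)
   Δp_min = (1.055e-34 J·s) / (2 × 4.120e-12 m)
   Δp_min = 1.280e-23 kg·m/s

2. This momentum uncertainty corresponds to kinetic energy:
   KE ≈ (Δp)²/(2m) = (1.280e-23)²/(2 × 1.673e-27 kg)
   KE = 4.896e-20 J = 305.604 meV

Tighter localization requires more energy.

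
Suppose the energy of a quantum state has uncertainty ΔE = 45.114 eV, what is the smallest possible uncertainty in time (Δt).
7.295 as

Using the energy-time uncertainty principle:
ΔEΔt ≥ ℏ/2

The minimum uncertainty in time is:
Δt_min = ℏ/(2ΔE)
Δt_min = (1.055e-34 J·s) / (2 × 7.228e-18 J)
Δt_min = 7.295e-18 s = 7.295 as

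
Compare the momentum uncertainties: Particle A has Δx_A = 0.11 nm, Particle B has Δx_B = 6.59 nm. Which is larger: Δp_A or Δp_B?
Particle A has the larger minimum momentum uncertainty, by a factor of 59.91.

For each particle, the minimum momentum uncertainty is Δp_min = ℏ/(2Δx):

Particle A: Δp_A = ℏ/(2×1.100e-10 m) = 4.794e-25 kg·m/s
Particle B: Δp_B = ℏ/(2×6.590e-09 m) = 8.001e-27 kg·m/s

Ratio: Δp_A/Δp_B = 59.91

Since Δp_min ∝ 1/Δx, the particle with smaller position uncertainty (A) has larger momentum uncertainty.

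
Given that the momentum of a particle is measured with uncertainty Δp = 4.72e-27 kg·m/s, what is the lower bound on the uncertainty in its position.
11.171 nm

Using the Heisenberg uncertainty principle:
ΔxΔp ≥ ℏ/2

The minimum uncertainty in position is:
Δx_min = ℏ/(2Δp)
Δx_min = (1.055e-34 J·s) / (2 × 4.720e-27 kg·m/s)
Δx_min = 1.117e-08 m = 11.171 nm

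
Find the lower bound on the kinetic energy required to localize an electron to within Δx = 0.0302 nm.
10.444 eV

Localizing a particle requires giving it sufficient momentum uncertainty:

1. From uncertainty principle: Δp ≥ ℏ/(2Δx)
   Δp_min = (1.055e-34 J·s) / (2 × 3.020e-11 m)
   Δp_min = 1.746e-24 kg·m/s

2. This momentum uncertainty corresponds to kinetic energy:
   KE ≈ (Δp)²/(2m) = (1.746e-24)²/(2 × 9.109e-31 kg)
   KE = 1.673e-18 J = 10.444 eV

Tighter localization requires more energy.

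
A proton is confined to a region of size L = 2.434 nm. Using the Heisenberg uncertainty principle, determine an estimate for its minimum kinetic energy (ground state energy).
875.615 neV

Using the uncertainty principle to estimate ground state energy:

1. The position uncertainty is approximately the confinement size:
   Δx ≈ L = 2.434e-09 m

2. From ΔxΔp ≥ ℏ/2, the minimum momentum uncertainty is:
   Δp ≈ ℏ/(2L) = 2.166e-26 kg·m/s

3. The kinetic energy is approximately:
   KE ≈ (Δp)²/(2m) = (2.166e-26)²/(2 × 1.673e-27 kg)
   KE ≈ 1.403e-25 J = 875.615 neV

This is an order-of-magnitude estimate of the ground state energy.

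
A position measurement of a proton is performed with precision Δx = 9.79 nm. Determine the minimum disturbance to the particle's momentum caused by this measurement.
5.386 × 10^-27 kg·m/s

The uncertainty principle implies that measuring position disturbs momentum:
ΔxΔp ≥ ℏ/2

When we measure position with precision Δx, we necessarily introduce a momentum uncertainty:
Δp ≥ ℏ/(2Δx)
Δp_min = (1.055e-34 J·s) / (2 × 9.790e-09 m)
Δp_min = 5.386e-27 kg·m/s

The more precisely we measure position, the greater the momentum disturbance.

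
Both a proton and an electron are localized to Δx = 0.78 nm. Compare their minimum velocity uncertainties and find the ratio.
The electron has the larger minimum velocity uncertainty, by a ratio of 1836.2.

For both particles, Δp_min = ℏ/(2Δx) = 6.760e-26 kg·m/s (same for both).

The velocity uncertainty is Δv = Δp/m:
- proton: Δv = 6.760e-26 / 1.673e-27 = 4.042e+01 m/s = 40.416 m/s
- electron: Δv = 6.760e-26 / 9.109e-31 = 7.421e+04 m/s = 74.210 km/s

Ratio: 7.421e+04 / 4.042e+01 = 1836.2

The lighter particle has larger velocity uncertainty because Δv ∝ 1/m.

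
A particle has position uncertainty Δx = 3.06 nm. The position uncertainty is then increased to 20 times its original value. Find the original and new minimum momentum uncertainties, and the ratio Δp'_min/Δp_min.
Original Δp_min = 1.723 × 10^-26 kg·m/s; new Δp'_min = 8.616 × 10^-28 kg·m/s; ratio Δp'_min/Δp_min = 1/20.

From the uncertainty principle ΔxΔp ≥ ℏ/2, the minimum momentum uncertainty is Δp_min = ℏ/(2Δx).

Original (Δx = 3.06 nm = 3.060e-09 m):
Δp_min = (1.055e-34 J·s)/(2 × 3.060e-09 m) = 1.723e-26 kg·m/s

When Δx → 20Δx:
Δp'_min = ℏ/(2 × 20Δx) = (1/20) × ℏ/(2Δx) = (1/20) × Δp_min
Δp'_min = 1/20 × 1.723e-26 kg·m/s = 8.616e-28 kg·m/s

Since Δp_min ∝ 1/Δx, when Δx is increased to 20 times its original value, Δp_min decreases to 1/20 of its original value.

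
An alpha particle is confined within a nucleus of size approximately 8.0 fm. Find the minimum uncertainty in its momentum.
6.591 × 10^-21 kg·m/s

Using the Heisenberg uncertainty principle:
ΔxΔp ≥ ℏ/2

With Δx ≈ L = 8.000e-15 m (the confinement size):
Δp_min = ℏ/(2Δx)
Δp_min = (1.055e-34 J·s) / (2 × 8.000e-15 m)
Δp_min = 6.591e-21 kg·m/s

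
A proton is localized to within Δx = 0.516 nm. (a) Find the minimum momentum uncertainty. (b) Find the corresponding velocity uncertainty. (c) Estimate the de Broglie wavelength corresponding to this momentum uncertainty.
(a) Δp_min = 1.022 × 10^-25 kg·m/s
(b) Δv_min = 61.094 m/s
(c) λ_dB = 6.484 nm

Step-by-step:

(a) From the uncertainty principle:
Δp_min = ℏ/(2Δx) = (1.055e-34 J·s)/(2 × 5.160e-10 m) = 1.022e-25 kg·m/s

(b) The velocity uncertainty:
Δv = Δp/m = (1.022e-25 kg·m/s)/(1.673e-27 kg) = 6.109e+01 m/s = 61.094 m/s

(c) The de Broglie wavelength for this momentum:
λ = h/p = (6.626e-34 J·s)/(1.022e-25 kg·m/s) = 6.484e-09 m = 6.484 nm

Note: The de Broglie wavelength is comparable to the localization size, as expected from wave-particle duality.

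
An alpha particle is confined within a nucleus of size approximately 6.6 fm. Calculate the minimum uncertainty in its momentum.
7.989 × 10^-21 kg·m/s

Using the Heisenberg uncertainty principle:
ΔxΔp ≥ ℏ/2

With Δx ≈ L = 6.600e-15 m (the confinement size):
Δp_min = ℏ/(2Δx)
Δp_min = (1.055e-34 J·s) / (2 × 6.600e-15 m)
Δp_min = 7.989e-21 kg·m/s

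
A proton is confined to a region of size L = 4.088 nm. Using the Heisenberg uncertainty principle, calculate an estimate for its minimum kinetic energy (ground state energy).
310.408 neV

Using the uncertainty principle to estimate ground state energy:

1. The position uncertainty is approximately the confinement size:
   Δx ≈ L = 4.088e-09 m

2. From ΔxΔp ≥ ℏ/2, the minimum momentum uncertainty is:
   Δp ≈ ℏ/(2L) = 1.290e-26 kg·m/s

3. The kinetic energy is approximately:
   KE ≈ (Δp)²/(2m) = (1.290e-26)²/(2 × 1.673e-27 kg)
   KE ≈ 4.973e-26 J = 310.408 neV

This is an order-of-magnitude estimate of the ground state energy.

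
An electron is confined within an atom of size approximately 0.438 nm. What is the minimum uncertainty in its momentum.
1.204 × 10^-25 kg·m/s

Using the Heisenberg uncertainty principle:
ΔxΔp ≥ ℏ/2

With Δx ≈ L = 4.380e-10 m (the confinement size):
Δp_min = ℏ/(2Δx)
Δp_min = (1.055e-34 J·s) / (2 × 4.380e-10 m)
Δp_min = 1.204e-25 kg·m/s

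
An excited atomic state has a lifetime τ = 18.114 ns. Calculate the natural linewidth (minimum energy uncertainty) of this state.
18.169 neV

Using the energy-time uncertainty principle:
ΔEΔt ≥ ℏ/2

The lifetime τ represents the time uncertainty Δt.
The natural linewidth (minimum energy uncertainty) is:

ΔE = ℏ/(2τ)
ΔE = (1.055e-34 J·s) / (2 × 1.811e-08 s)
ΔE = 2.911e-27 J = 18.169 neV

This natural linewidth limits the precision of spectroscopic measurements.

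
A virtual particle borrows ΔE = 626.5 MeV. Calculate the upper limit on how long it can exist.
5.253 × 10^-25 s

Using the energy-time uncertainty principle:
ΔEΔt ≥ ℏ/2

For a virtual particle borrowing energy ΔE, the maximum lifetime is:
Δt_max = ℏ/(2ΔE)

Converting energy:
ΔE = 626.5 MeV = 1.004e-10 J

Δt_max = (1.055e-34 J·s) / (2 × 1.004e-10 J)
Δt_max = 5.253e-25 s = 5.253 × 10^-25 s

Virtual particles with higher borrowed energy exist for shorter times.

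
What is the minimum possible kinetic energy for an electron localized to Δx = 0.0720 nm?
1.837 eV

Localizing a particle requires giving it sufficient momentum uncertainty:

1. From uncertainty principle: Δp ≥ ℏ/(2Δx)
   Δp_min = (1.055e-34 J·s) / (2 × 7.200e-11 m)
   Δp_min = 7.323e-25 kg·m/s

2. This momentum uncertainty corresponds to kinetic energy:
   KE ≈ (Δp)²/(2m) = (7.323e-25)²/(2 × 9.109e-31 kg)
   KE = 2.944e-19 J = 1.837 eV

Tighter localization requires more energy.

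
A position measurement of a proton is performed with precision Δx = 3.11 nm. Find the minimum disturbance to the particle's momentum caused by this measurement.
1.695 × 10^-26 kg·m/s

The uncertainty principle implies that measuring position disturbs momentum:
ΔxΔp ≥ ℏ/2

When we measure position with precision Δx, we necessarily introduce a momentum uncertainty:
Δp ≥ ℏ/(2Δx)
Δp_min = (1.055e-34 J·s) / (2 × 3.110e-09 m)
Δp_min = 1.695e-26 kg·m/s

The more precisely we measure position, the greater the momentum disturbance.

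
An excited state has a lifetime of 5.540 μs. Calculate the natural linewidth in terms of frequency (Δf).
14.364 kHz

Using the energy-time uncertainty principle and E = hf:
ΔEΔt ≥ ℏ/2
hΔf·Δt ≥ ℏ/2

The minimum frequency uncertainty is:
Δf = ℏ/(2hτ) = 1/(4πτ)
Δf = 1/(4π × 5.540e-06 s)
Δf = 1.436e+04 Hz = 14.364 kHz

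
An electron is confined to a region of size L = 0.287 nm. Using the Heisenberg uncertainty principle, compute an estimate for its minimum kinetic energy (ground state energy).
115.638 meV

Using the uncertainty principle to estimate ground state energy:

1. The position uncertainty is approximately the confinement size:
   Δx ≈ L = 2.870e-10 m

2. From ΔxΔp ≥ ℏ/2, the minimum momentum uncertainty is:
   Δp ≈ ℏ/(2L) = 1.837e-25 kg·m/s

3. The kinetic energy is approximately:
   KE ≈ (Δp)²/(2m) = (1.837e-25)²/(2 × 9.109e-31 kg)
   KE ≈ 1.853e-20 J = 115.638 meV

This is an order-of-magnitude estimate of the ground state energy.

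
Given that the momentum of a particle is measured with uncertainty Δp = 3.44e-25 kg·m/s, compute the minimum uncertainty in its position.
153.281 pm

Using the Heisenberg uncertainty principle:
ΔxΔp ≥ ℏ/2

The minimum uncertainty in position is:
Δx_min = ℏ/(2Δp)
Δx_min = (1.055e-34 J·s) / (2 × 3.440e-25 kg·m/s)
Δx_min = 1.533e-10 m = 153.281 pm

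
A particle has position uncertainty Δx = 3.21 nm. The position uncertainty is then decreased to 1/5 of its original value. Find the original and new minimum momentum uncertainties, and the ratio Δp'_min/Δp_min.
Original Δp_min = 1.643 × 10^-26 kg·m/s; new Δp'_min = 8.213 × 10^-26 kg·m/s; ratio Δp'_min/Δp_min = 5.

From the uncertainty principle ΔxΔp ≥ ℏ/2, the minimum momentum uncertainty is Δp_min = ℏ/(2Δx).

Original (Δx = 3.21 nm = 3.210e-09 m):
Δp_min = (1.055e-34 J·s)/(2 × 3.210e-09 m) = 1.643e-26 kg·m/s

When Δx → (1/5)Δx:
Δp'_min = ℏ/(2 × (1/5)Δx) = 5 × ℏ/(2Δx) = 5 × Δp_min
Δp'_min = 5 × 1.643e-26 kg·m/s = 8.213e-26 kg·m/s

Since Δp_min ∝ 1/Δx, when Δx is decreased to 1/5 of its original value, Δp_min increases to 5 times its original value.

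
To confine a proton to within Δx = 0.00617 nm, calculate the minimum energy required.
136.265 meV

Localizing a particle requires giving it sufficient momentum uncertainty:

1. From uncertainty principle: Δp ≥ ℏ/(2Δx)
   Δp_min = (1.055e-34 J·s) / (2 × 6.170e-12 m)
   Δp_min = 8.546e-24 kg·m/s

2. This momentum uncertainty corresponds to kinetic energy:
   KE ≈ (Δp)²/(2m) = (8.546e-24)²/(2 × 1.673e-27 kg)
   KE = 2.183e-20 J = 136.265 meV

Tighter localization requires more energy.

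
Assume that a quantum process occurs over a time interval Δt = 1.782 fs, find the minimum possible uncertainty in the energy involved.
184.683 meV

Using the energy-time uncertainty principle:
ΔEΔt ≥ ℏ/2

The minimum uncertainty in energy is:
ΔE_min = ℏ/(2Δt)
ΔE_min = (1.055e-34 J·s) / (2 × 1.782e-15 s)
ΔE_min = 2.959e-20 J = 184.683 meV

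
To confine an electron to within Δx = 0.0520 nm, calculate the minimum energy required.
3.523 eV

Localizing a particle requires giving it sufficient momentum uncertainty:

1. From uncertainty principle: Δp ≥ ℏ/(2Δx)
   Δp_min = (1.055e-34 J·s) / (2 × 5.200e-11 m)
   Δp_min = 1.014e-24 kg·m/s

2. This momentum uncertainty corresponds to kinetic energy:
   KE ≈ (Δp)²/(2m) = (1.014e-24)²/(2 × 9.109e-31 kg)
   KE = 5.644e-19 J = 3.523 eV

Tighter localization requires more energy.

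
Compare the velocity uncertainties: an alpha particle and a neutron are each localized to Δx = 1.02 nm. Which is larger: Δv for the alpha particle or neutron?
The neutron has the larger minimum velocity uncertainty, by a ratio of 4.0.

For both particles, Δp_min = ℏ/(2Δx) = 5.169e-26 kg·m/s (same for both).

The velocity uncertainty is Δv = Δp/m:
- alpha particle: Δv = 5.169e-26 / 6.645e-27 = 7.780e+00 m/s = 7.780 m/s
- neutron: Δv = 5.169e-26 / 1.675e-27 = 3.086e+01 m/s = 30.864 m/s

Ratio: 3.086e+01 / 7.780e+00 = 4.0

The lighter particle has larger velocity uncertainty because Δv ∝ 1/m.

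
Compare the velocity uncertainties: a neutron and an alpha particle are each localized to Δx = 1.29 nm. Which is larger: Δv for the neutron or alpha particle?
The neutron has the larger minimum velocity uncertainty, by a ratio of 4.0.

For both particles, Δp_min = ℏ/(2Δx) = 4.087e-26 kg·m/s (same for both).

The velocity uncertainty is Δv = Δp/m:
- neutron: Δv = 4.087e-26 / 1.675e-27 = 2.440e+01 m/s = 24.404 m/s
- alpha particle: Δv = 4.087e-26 / 6.645e-27 = 6.152e+00 m/s = 6.152 m/s

Ratio: 2.440e+01 / 6.152e+00 = 4.0

The lighter particle has larger velocity uncertainty because Δv ∝ 1/m.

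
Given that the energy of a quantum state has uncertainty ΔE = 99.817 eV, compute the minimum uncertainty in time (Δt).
3.297 as

Using the energy-time uncertainty principle:
ΔEΔt ≥ ℏ/2

The minimum uncertainty in time is:
Δt_min = ℏ/(2ΔE)
Δt_min = (1.055e-34 J·s) / (2 × 1.599e-17 J)
Δt_min = 3.297e-18 s = 3.297 as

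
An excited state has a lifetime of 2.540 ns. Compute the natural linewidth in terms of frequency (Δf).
31.330 MHz

Using the energy-time uncertainty principle and E = hf:
ΔEΔt ≥ ℏ/2
hΔf·Δt ≥ ℏ/2

The minimum frequency uncertainty is:
Δf = ℏ/(2hτ) = 1/(4πτ)
Δf = 1/(4π × 2.540e-09 s)
Δf = 3.133e+07 Hz = 31.330 MHz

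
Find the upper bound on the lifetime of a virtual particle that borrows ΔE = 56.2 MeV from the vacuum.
5.856 ys

Using the energy-time uncertainty principle:
ΔEΔt ≥ ℏ/2

For a virtual particle borrowing energy ΔE, the maximum lifetime is:
Δt_max = ℏ/(2ΔE)

Converting energy:
ΔE = 56.2 MeV = 9.004e-12 J

Δt_max = (1.055e-34 J·s) / (2 × 9.004e-12 J)
Δt_max = 5.856e-24 s = 5.856 ys

Virtual particles with higher borrowed energy exist for shorter times.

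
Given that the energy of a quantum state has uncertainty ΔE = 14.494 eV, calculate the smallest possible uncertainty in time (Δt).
22.706 as

Using the energy-time uncertainty principle:
ΔEΔt ≥ ℏ/2

The minimum uncertainty in time is:
Δt_min = ℏ/(2ΔE)
Δt_min = (1.055e-34 J·s) / (2 × 2.322e-18 J)
Δt_min = 2.271e-17 s = 22.706 as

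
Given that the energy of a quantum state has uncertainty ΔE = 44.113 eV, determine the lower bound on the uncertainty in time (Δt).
7.461 as

Using the energy-time uncertainty principle:
ΔEΔt ≥ ℏ/2

The minimum uncertainty in time is:
Δt_min = ℏ/(2ΔE)
Δt_min = (1.055e-34 J·s) / (2 × 7.068e-18 J)
Δt_min = 7.461e-18 s = 7.461 as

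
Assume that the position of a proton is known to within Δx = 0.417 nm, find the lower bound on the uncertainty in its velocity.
75.598 m/s

Using the Heisenberg uncertainty principle and Δp = mΔv:
ΔxΔp ≥ ℏ/2
Δx(mΔv) ≥ ℏ/2

The minimum uncertainty in velocity is:
Δv_min = ℏ/(2mΔx)
Δv_min = (1.055e-34 J·s) / (2 × 1.673e-27 kg × 4.170e-10 m)
Δv_min = 7.560e+01 m/s = 75.598 m/s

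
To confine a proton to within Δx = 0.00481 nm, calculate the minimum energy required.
224.215 meV

Localizing a particle requires giving it sufficient momentum uncertainty:

1. From uncertainty principle: Δp ≥ ℏ/(2Δx)
   Δp_min = (1.055e-34 J·s) / (2 × 4.810e-12 m)
   Δp_min = 1.096e-23 kg·m/s

2. This momentum uncertainty corresponds to kinetic energy:
   KE ≈ (Δp)²/(2m) = (1.096e-23)²/(2 × 1.673e-27 kg)
   KE = 3.592e-20 J = 224.215 meV

Tighter localization requires more energy.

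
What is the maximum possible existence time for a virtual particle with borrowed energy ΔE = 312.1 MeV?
1.054 ys

Using the energy-time uncertainty principle:
ΔEΔt ≥ ℏ/2

For a virtual particle borrowing energy ΔE, the maximum lifetime is:
Δt_max = ℏ/(2ΔE)

Converting energy:
ΔE = 312.1 MeV = 5.000e-11 J

Δt_max = (1.055e-34 J·s) / (2 × 5.000e-11 J)
Δt_max = 1.054e-24 s = 1.054 ys

Virtual particles with higher borrowed energy exist for shorter times.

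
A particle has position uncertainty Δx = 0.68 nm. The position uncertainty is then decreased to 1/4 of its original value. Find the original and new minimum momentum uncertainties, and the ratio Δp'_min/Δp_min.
Original Δp_min = 7.754 × 10^-26 kg·m/s; new Δp'_min = 3.102 × 10^-25 kg·m/s; ratio Δp'_min/Δp_min = 4.

From the uncertainty principle ΔxΔp ≥ ℏ/2, the minimum momentum uncertainty is Δp_min = ℏ/(2Δx).

Original (Δx = 0.68 nm = 6.800e-10 m):
Δp_min = (1.055e-34 J·s)/(2 × 6.800e-10 m) = 7.754e-26 kg·m/s

When Δx → (1/4)Δx:
Δp'_min = ℏ/(2 × (1/4)Δx) = 4 × ℏ/(2Δx) = 4 × Δp_min
Δp'_min = 4 × 7.754e-26 kg·m/s = 3.102e-25 kg·m/s

Since Δp_min ∝ 1/Δx, when Δx is decreased to 1/4 of its original value, Δp_min increases to 4 times its original value.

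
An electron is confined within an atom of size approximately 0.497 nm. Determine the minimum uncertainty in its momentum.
1.061 × 10^-25 kg·m/s

Using the Heisenberg uncertainty principle:
ΔxΔp ≥ ℏ/2

With Δx ≈ L = 4.970e-10 m (the confinement size):
Δp_min = ℏ/(2Δx)
Δp_min = (1.055e-34 J·s) / (2 × 4.970e-10 m)
Δp_min = 1.061e-25 kg·m/s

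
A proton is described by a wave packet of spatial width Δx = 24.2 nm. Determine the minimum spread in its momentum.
2.179 × 10^-27 kg·m/s

For a wave packet, the spatial width Δx and momentum spread Δp are related by the uncertainty principle:
ΔxΔp ≥ ℏ/2

The minimum momentum spread is:
Δp_min = ℏ/(2Δx)
Δp_min = (1.055e-34 J·s) / (2 × 2.420e-08 m)
Δp_min = 2.179e-27 kg·m/s

A wave packet cannot have both a well-defined position and well-defined momentum.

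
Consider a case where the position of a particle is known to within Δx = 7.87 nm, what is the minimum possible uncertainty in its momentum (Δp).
6.700 × 10^-27 kg·m/s

Using the Heisenberg uncertainty principle:
ΔxΔp ≥ ℏ/2

The minimum uncertainty in momentum is:
Δp_min = ℏ/(2Δx)
Δp_min = (1.055e-34 J·s) / (2 × 7.870e-09 m)
Δp_min = 6.700e-27 kg·m/s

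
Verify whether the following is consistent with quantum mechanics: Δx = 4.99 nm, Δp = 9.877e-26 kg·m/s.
Yes, it satisfies the uncertainty principle.

Calculate the product ΔxΔp:
ΔxΔp = (4.990e-09 m) × (9.877e-26 kg·m/s)
ΔxΔp = 4.929e-34 J·s

Compare to the minimum allowed value ℏ/2:
ℏ/2 = 5.273e-35 J·s

Since ΔxΔp = 4.929e-34 J·s ≥ 5.273e-35 J·s = ℏ/2,
the measurement satisfies the uncertainty principle.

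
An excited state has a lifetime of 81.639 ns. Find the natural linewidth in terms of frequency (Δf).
974.748 kHz

Using the energy-time uncertainty principle and E = hf:
ΔEΔt ≥ ℏ/2
hΔf·Δt ≥ ℏ/2

The minimum frequency uncertainty is:
Δf = ℏ/(2hτ) = 1/(4πτ)
Δf = 1/(4π × 8.164e-08 s)
Δf = 9.747e+05 Hz = 974.748 kHz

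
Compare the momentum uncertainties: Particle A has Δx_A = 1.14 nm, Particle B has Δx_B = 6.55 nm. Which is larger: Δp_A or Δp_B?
Particle A has the larger minimum momentum uncertainty, by a factor of 5.75.

For each particle, the minimum momentum uncertainty is Δp_min = ℏ/(2Δx):

Particle A: Δp_A = ℏ/(2×1.140e-09 m) = 4.625e-26 kg·m/s
Particle B: Δp_B = ℏ/(2×6.550e-09 m) = 8.050e-27 kg·m/s

Ratio: Δp_A/Δp_B = 5.75

Since Δp_min ∝ 1/Δx, the particle with smaller position uncertainty (A) has larger momentum uncertainty.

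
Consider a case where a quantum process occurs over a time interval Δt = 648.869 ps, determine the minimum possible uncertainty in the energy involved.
507.199 neV

Using the energy-time uncertainty principle:
ΔEΔt ≥ ℏ/2

The minimum uncertainty in energy is:
ΔE_min = ℏ/(2Δt)
ΔE_min = (1.055e-34 J·s) / (2 × 6.489e-10 s)
ΔE_min = 8.126e-26 J = 507.199 neV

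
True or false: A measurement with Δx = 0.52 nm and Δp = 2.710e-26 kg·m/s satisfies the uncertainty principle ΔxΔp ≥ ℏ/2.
No, it violates the uncertainty principle (impossible measurement).

Calculate the product ΔxΔp:
ΔxΔp = (5.200e-10 m) × (2.710e-26 kg·m/s)
ΔxΔp = 1.409e-35 J·s

Compare to the minimum allowed value ℏ/2:
ℏ/2 = 5.273e-35 J·s

Since ΔxΔp = 1.409e-35 J·s < 5.273e-35 J·s = ℏ/2,
the measurement violates the uncertainty principle.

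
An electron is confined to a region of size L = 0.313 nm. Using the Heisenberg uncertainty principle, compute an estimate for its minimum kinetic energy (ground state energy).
97.224 meV

Using the uncertainty principle to estimate ground state energy:

1. The position uncertainty is approximately the confinement size:
   Δx ≈ L = 3.130e-10 m

2. From ΔxΔp ≥ ℏ/2, the minimum momentum uncertainty is:
   Δp ≈ ℏ/(2L) = 1.685e-25 kg·m/s

3. The kinetic energy is approximately:
   KE ≈ (Δp)²/(2m) = (1.685e-25)²/(2 × 9.109e-31 kg)
   KE ≈ 1.558e-20 J = 97.224 meV

This is an order-of-magnitude estimate of the ground state energy.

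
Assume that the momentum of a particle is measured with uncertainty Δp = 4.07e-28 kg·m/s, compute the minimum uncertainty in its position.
129.554 nm

Using the Heisenberg uncertainty principle:
ΔxΔp ≥ ℏ/2

The minimum uncertainty in position is:
Δx_min = ℏ/(2Δp)
Δx_min = (1.055e-34 J·s) / (2 × 4.070e-28 kg·m/s)
Δx_min = 1.296e-07 m = 129.554 nm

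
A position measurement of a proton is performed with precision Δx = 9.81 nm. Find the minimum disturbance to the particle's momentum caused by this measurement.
5.375 × 10^-27 kg·m/s

The uncertainty principle implies that measuring position disturbs momentum:
ΔxΔp ≥ ℏ/2

When we measure position with precision Δx, we necessarily introduce a momentum uncertainty:
Δp ≥ ℏ/(2Δx)
Δp_min = (1.055e-34 J·s) / (2 × 9.810e-09 m)
Δp_min = 5.375e-27 kg·m/s

The more precisely we measure position, the greater the momentum disturbance.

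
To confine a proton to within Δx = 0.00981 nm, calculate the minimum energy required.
53.903 meV

Localizing a particle requires giving it sufficient momentum uncertainty:

1. From uncertainty principle: Δp ≥ ℏ/(2Δx)
   Δp_min = (1.055e-34 J·s) / (2 × 9.810e-12 m)
   Δp_min = 5.375e-24 kg·m/s

2. This momentum uncertainty corresponds to kinetic energy:
   KE ≈ (Δp)²/(2m) = (5.375e-24)²/(2 × 1.673e-27 kg)
   KE = 8.636e-21 J = 53.903 meV

Tighter localization requires more energy.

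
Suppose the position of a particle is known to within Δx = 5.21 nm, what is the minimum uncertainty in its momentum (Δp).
1.012 × 10^-26 kg·m/s

Using the Heisenberg uncertainty principle:
ΔxΔp ≥ ℏ/2

The minimum uncertainty in momentum is:
Δp_min = ℏ/(2Δx)
Δp_min = (1.055e-34 J·s) / (2 × 5.210e-09 m)
Δp_min = 1.012e-26 kg·m/s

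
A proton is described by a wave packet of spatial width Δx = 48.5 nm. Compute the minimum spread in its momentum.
1.087 × 10^-27 kg·m/s

For a wave packet, the spatial width Δx and momentum spread Δp are related by the uncertainty principle:
ΔxΔp ≥ ℏ/2

The minimum momentum spread is:
Δp_min = ℏ/(2Δx)
Δp_min = (1.055e-34 J·s) / (2 × 4.850e-08 m)
Δp_min = 1.087e-27 kg·m/s

A wave packet cannot have both a well-defined position and well-defined momentum.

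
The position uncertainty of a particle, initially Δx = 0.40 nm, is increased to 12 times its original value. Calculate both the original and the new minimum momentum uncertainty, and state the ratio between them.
Original Δp_min = 1.318 × 10^-25 kg·m/s; new Δp'_min = 1.099 × 10^-26 kg·m/s; ratio Δp'_min/Δp_min = 1/12.

From the uncertainty principle ΔxΔp ≥ ℏ/2, the minimum momentum uncertainty is Δp_min = ℏ/(2Δx).

Original (Δx = 0.40 nm = 4.000e-10 m):
Δp_min = (1.055e-34 J·s)/(2 × 4.000e-10 m) = 1.318e-25 kg·m/s

When Δx → 12Δx:
Δp'_min = ℏ/(2 × 12Δx) = (1/12) × ℏ/(2Δx) = (1/12) × Δp_min
Δp'_min = 1/12 × 1.318e-25 kg·m/s = 1.099e-26 kg·m/s

Since Δp_min ∝ 1/Δx, when Δx is increased to 12 times its original value, Δp_min decreases to 1/12 of its original value.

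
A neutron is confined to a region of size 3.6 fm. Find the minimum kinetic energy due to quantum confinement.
399.715 keV

Using the uncertainty principle:

1. Position uncertainty: Δx ≈ 3.600e-15 m
2. Minimum momentum uncertainty: Δp = ℏ/(2Δx) = 1.465e-20 kg·m/s
3. Minimum kinetic energy:
   KE = (Δp)²/(2m) = (1.465e-20)²/(2 × 1.675e-27 kg)
   KE = 6.404e-14 J = 399.715 keV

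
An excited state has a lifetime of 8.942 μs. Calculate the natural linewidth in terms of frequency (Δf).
8.899 kHz

Using the energy-time uncertainty principle and E = hf:
ΔEΔt ≥ ℏ/2
hΔf·Δt ≥ ℏ/2

The minimum frequency uncertainty is:
Δf = ℏ/(2hτ) = 1/(4πτ)
Δf = 1/(4π × 8.942e-06 s)
Δf = 8.899e+03 Hz = 8.899 kHz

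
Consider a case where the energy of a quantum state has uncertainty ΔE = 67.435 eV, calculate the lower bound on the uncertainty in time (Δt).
4.880 as

Using the energy-time uncertainty principle:
ΔEΔt ≥ ℏ/2

The minimum uncertainty in time is:
Δt_min = ℏ/(2ΔE)
Δt_min = (1.055e-34 J·s) / (2 × 1.080e-17 J)
Δt_min = 4.880e-18 s = 4.880 as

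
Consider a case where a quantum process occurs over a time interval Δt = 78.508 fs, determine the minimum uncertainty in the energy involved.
4.192 meV

Using the energy-time uncertainty principle:
ΔEΔt ≥ ℏ/2

The minimum uncertainty in energy is:
ΔE_min = ℏ/(2Δt)
ΔE_min = (1.055e-34 J·s) / (2 × 7.851e-14 s)
ΔE_min = 6.716e-22 J = 4.192 meV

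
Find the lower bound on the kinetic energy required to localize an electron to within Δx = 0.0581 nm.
2.822 eV

Localizing a particle requires giving it sufficient momentum uncertainty:

1. From uncertainty principle: Δp ≥ ℏ/(2Δx)
   Δp_min = (1.055e-34 J·s) / (2 × 5.810e-11 m)
   Δp_min = 9.075e-25 kg·m/s

2. This momentum uncertainty corresponds to kinetic energy:
   KE ≈ (Δp)²/(2m) = (9.075e-25)²/(2 × 9.109e-31 kg)
   KE = 4.521e-19 J = 2.822 eV

Tighter localization requires more energy.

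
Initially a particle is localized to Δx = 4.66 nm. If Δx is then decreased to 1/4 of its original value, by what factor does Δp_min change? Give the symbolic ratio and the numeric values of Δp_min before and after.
Original Δp_min = 1.132 × 10^-26 kg·m/s; new Δp'_min = 4.526 × 10^-26 kg·m/s; ratio Δp'_min/Δp_min = 4.

From the uncertainty principle ΔxΔp ≥ ℏ/2, the minimum momentum uncertainty is Δp_min = ℏ/(2Δx).

Original (Δx = 4.66 nm = 4.660e-09 m):
Δp_min = (1.055e-34 J·s)/(2 × 4.660e-09 m) = 1.132e-26 kg·m/s

When Δx → (1/4)Δx:
Δp'_min = ℏ/(2 × (1/4)Δx) = 4 × ℏ/(2Δx) = 4 × Δp_min
Δp'_min = 4 × 1.132e-26 kg·m/s = 4.526e-26 kg·m/s

Since Δp_min ∝ 1/Δx, when Δx is decreased to 1/4 of its original value, Δp_min increases to 4 times its original value.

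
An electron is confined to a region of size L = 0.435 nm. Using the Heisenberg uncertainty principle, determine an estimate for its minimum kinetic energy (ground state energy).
50.337 meV

Using the uncertainty principle to estimate ground state energy:

1. The position uncertainty is approximately the confinement size:
   Δx ≈ L = 4.350e-10 m

2. From ΔxΔp ≥ ℏ/2, the minimum momentum uncertainty is:
   Δp ≈ ℏ/(2L) = 1.212e-25 kg·m/s

3. The kinetic energy is approximately:
   KE ≈ (Δp)²/(2m) = (1.212e-25)²/(2 × 9.109e-31 kg)
   KE ≈ 8.065e-21 J = 50.337 meV

This is an order-of-magnitude estimate of the ground state energy.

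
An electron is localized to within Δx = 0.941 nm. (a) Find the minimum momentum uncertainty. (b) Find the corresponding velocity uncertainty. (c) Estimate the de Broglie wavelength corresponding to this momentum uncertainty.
(a) Δp_min = 5.603 × 10^-26 kg·m/s
(b) Δv_min = 61.513 km/s
(c) λ_dB = 11.825 nm

Step-by-step:

(a) From the uncertainty principle:
Δp_min = ℏ/(2Δx) = (1.055e-34 J·s)/(2 × 9.410e-10 m) = 5.603e-26 kg·m/s

(b) The velocity uncertainty:
Δv = Δp/m = (5.603e-26 kg·m/s)/(9.109e-31 kg) = 6.151e+04 m/s = 61.513 km/s

(c) The de Broglie wavelength for this momentum:
λ = h/p = (6.626e-34 J·s)/(5.603e-26 kg·m/s) = 1.182e-08 m = 11.825 nm

Note: The de Broglie wavelength is comparable to the localization size, as expected from wave-particle duality.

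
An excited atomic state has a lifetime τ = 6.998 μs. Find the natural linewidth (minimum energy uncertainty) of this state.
47.029 peV

Using the energy-time uncertainty principle:
ΔEΔt ≥ ℏ/2

The lifetime τ represents the time uncertainty Δt.
The natural linewidth (minimum energy uncertainty) is:

ΔE = ℏ/(2τ)
ΔE = (1.055e-34 J·s) / (2 × 6.998e-06 s)
ΔE = 7.535e-30 J = 47.029 peV

This natural linewidth limits the precision of spectroscopic measurements.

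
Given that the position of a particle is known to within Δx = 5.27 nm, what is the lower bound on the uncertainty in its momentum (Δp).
1.001 × 10^-26 kg·m/s

Using the Heisenberg uncertainty principle:
ΔxΔp ≥ ℏ/2

The minimum uncertainty in momentum is:
Δp_min = ℏ/(2Δx)
Δp_min = (1.055e-34 J·s) / (2 × 5.270e-09 m)
Δp_min = 1.001e-26 kg·m/s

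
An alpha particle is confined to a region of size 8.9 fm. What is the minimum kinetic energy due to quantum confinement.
16.485 keV

Using the uncertainty principle:

1. Position uncertainty: Δx ≈ 8.900e-15 m
2. Minimum momentum uncertainty: Δp = ℏ/(2Δx) = 5.925e-21 kg·m/s
3. Minimum kinetic energy:
   KE = (Δp)²/(2m) = (5.925e-21)²/(2 × 6.645e-27 kg)
   KE = 2.641e-15 J = 16.485 keV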